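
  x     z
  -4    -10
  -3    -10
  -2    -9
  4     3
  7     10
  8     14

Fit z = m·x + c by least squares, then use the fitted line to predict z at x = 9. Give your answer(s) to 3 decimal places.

Compute the Gram sums: Σx·x = 158, Σx = 10, Σ1 = 6.
For Mᵀz: Σx·z = 282, Σz = -2.
Δ = 158·6 − 10² = 848.
m = (282·6 − 10·(-2))/848 = 107/53; c = (158·(-2) − 10·282)/848 = -196/53.
At x = 9: ẑ = (107/53)·(9) + (-196/53)·(1) = 767/53.

ẑ = 14.472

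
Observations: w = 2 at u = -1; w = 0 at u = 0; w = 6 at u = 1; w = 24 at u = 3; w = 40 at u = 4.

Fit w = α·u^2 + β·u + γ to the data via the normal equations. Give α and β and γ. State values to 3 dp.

α = 1.990, β = 1.705, γ = 1.266

The normal system MᵀM·[α, β, γ]ᵀ = Mᵀw is [[339, 91, 27]; [91, 27, 7]; [27, 7, 5]]·[α, β, γ]ᵀ = [864, 236, 72]ᵀ.
Inverting the 3×3 Gram matrix, [α, β, γ]ᵀ = [613/308, 75/44, 195/154]ᵀ.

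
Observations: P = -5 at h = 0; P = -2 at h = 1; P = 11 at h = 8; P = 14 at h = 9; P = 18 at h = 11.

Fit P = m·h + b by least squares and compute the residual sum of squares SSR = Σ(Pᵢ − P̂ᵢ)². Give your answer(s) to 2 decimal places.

Sums needed: Σh·h = 267, Σh = 29, Σ1 = 5.
Right-hand side: Σh·P = 410, ΣP = 36.
So MᵀM·[m, b]ᵀ = MᵀP: [[267, 29]; [29, 5]]·[m, b]ᵀ = [410, 36]ᵀ.
Determinant 267·5 − 29² = 494.
m = (410·5 − 29·36)/494 = 503/247; b = (267·36 − 29·410)/494 = -1139/247.
Residuals: -96/247, 142/247, -168/247, 70/247, 4/19; SSR = 264/247.

SSR = 1.07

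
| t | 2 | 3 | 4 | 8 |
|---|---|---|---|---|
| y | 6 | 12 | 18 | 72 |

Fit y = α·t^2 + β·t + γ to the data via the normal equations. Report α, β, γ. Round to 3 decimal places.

From the data, Σt^2·t^2 = 4449, Σt^2·t = 611, Σt^2 = 93, Σt·t = 93, Σt = 17, Σ1 = 4.
And Σt^2·y = 5028, Σt·y = 696, Σy = 108.
So AᵀA·[α, β, γ]ᵀ = Aᵀy: [[4449, 611, 93]; [611, 93, 17]; [93, 17, 4]]·[α, β, γ]ᵀ = [5028, 696, 108]ᵀ.
Solving the 3×3 system (Gaussian elimination) gives α = 1095/902, β = -1083/902, γ = 159/41.

α = 1.214, β = -1.201, γ = 3.878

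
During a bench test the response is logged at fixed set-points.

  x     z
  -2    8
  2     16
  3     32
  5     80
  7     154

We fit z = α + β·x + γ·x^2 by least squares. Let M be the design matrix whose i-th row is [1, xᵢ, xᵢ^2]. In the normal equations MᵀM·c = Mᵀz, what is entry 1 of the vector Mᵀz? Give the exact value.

Entry 1 ↔ basis 1, so (Mᵀz)_{1} = Σᵢ zᵢ = (1)·(8) + (1)·(16) + (1)·(32) + (1)·(80) + (1)·(154) = 290.

290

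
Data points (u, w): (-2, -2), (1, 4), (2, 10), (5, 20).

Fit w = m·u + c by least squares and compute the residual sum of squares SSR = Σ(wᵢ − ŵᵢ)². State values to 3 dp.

SSR = 8.000

Setting ∂/∂m … = 0 gives: 34·m + 6·c = 128;  6·m + 4·c = 32.
(Σu·u = 34, Σu = 6, Σ1 = 4, Σu·w = 128, Σw = 32.)
Δ = 34·4 − 6² = 100.
m = (128·4 − 6·32)/100 = 16/5; c = (34·32 − 6·128)/100 = 16/5.
Residuals: 6/5, -12/5, 2/5, 4/5; SSR = 8.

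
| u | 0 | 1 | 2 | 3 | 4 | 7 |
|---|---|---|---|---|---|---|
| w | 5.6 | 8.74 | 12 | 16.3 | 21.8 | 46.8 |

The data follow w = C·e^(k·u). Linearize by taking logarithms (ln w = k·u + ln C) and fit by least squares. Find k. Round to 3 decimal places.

Taking logs, ln w = k·u + ln C, so regress ln w on u.
Over the data: Σu = 17.0000, Σ(u)² = 79.0000, Σln w = 16.0945, Σu·ln w = 54.7600.
Normal system: [[79.0000, 17.0000]; [17.0000, 6]]·[k, ln C]ᵀ = [54.7600, 16.0945]ᵀ.
Slope k = (n·Σu·ln w − Σu·Σln w)/(n·Σ(u)² − (Σu)²) = (6·54.7600 − 17.0000·16.0945)/185.0000 = 0.29704; ln C = (Σln w − k·Σu)/n = 1.84080.

k = 0.297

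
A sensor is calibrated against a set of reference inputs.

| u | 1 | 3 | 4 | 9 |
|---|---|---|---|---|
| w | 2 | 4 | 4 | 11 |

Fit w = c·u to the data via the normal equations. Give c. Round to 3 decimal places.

c = 1.206

XᵀX·[c]ᵀ = Xᵀw reads: 107·c = 129.
(Σu·u = 107, Σu·w = 129.)
c = 129/107 = 1.20561.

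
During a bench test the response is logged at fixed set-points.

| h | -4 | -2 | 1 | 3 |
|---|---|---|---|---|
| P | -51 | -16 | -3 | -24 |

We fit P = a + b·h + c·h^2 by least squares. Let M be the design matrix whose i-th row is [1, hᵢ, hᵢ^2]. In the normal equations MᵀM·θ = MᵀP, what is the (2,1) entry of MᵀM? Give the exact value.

-2

Row 2 ↔ basis h, column 1 ↔ basis 1, so (MᵀM)_{2,1} = Σᵢ h = (-4)·(1) + (-2)·(1) + (1)·(1) + (3)·(1) = -2.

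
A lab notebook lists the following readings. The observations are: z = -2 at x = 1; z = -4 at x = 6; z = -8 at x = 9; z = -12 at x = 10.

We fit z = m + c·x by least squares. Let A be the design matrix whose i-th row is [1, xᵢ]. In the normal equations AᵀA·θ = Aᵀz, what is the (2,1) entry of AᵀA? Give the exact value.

26

Row 2 ↔ basis x, column 1 ↔ basis 1, so (AᵀA)_{2,1} = Σᵢ x = (1)·(1) + (6)·(1) + (9)·(1) + (10)·(1) = 26.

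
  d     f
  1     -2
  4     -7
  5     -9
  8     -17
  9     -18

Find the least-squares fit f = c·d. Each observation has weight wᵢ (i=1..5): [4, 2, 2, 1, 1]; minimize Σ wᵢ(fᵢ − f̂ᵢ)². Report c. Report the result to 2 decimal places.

c = -1.96

Setting ∂/∂c … = 0 gives: 231·c = -452.
(Σwᵢ·d·d = 231, Σwᵢ·d·f = -452.)
c = (-452)/231 = -1.95671.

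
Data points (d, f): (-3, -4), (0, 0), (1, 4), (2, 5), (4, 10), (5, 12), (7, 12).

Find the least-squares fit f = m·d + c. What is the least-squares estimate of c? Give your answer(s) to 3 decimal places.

c = 1.475

From the data, Σd·d = 104, Σd = 16, Σ1 = 7.
Moment sums: Σd·f = 210, Σf = 39.
XᵀX·[m, c]ᵀ = Xᵀf becomes [[104, 16]; [16, 7]]·[m, c]ᵀ = [210, 39]ᵀ.
det = 104·7 − 16² = 472.
m = (210·7 − 16·39)/472 = 423/236; c = (104·39 − 16·210)/472 = 87/59.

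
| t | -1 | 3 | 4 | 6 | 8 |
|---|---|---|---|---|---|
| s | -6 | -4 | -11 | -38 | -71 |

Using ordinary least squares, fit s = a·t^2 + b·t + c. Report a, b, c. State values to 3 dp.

AᵀA·[a, b, c]ᵀ = Aᵀs reads: 5730·a + 818·b + 126·c = -6130;  818·a + 126·b + 20·c = -846;  126·a + 20·b + 5·c = -130.
(Σt^2·t^2 = 5730, Σt^2·t = 818, Σt^2 = 126, Σt·t = 126, Σt = 20, Σ1 = 5, Σt^2·s = -6130, Σt·s = -846, Σs = -130.)
Inverting the 3×3 Gram matrix, [a, b, c]ᵀ = [-18075/11828, 39557/11828, -5133/5914]ᵀ.

a = -1.528, b = 3.344, c = -0.868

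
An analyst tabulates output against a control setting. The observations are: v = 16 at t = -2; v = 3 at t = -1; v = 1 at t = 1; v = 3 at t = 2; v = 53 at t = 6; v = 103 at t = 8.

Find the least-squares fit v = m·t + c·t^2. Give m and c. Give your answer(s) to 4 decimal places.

m = -3.0157, c = 1.9859

Entries of MᵀM: Σt·t = 110, Σt·t^2 = 728, Σt^2·t^2 = 5426.
And Σt·v = 1114, Σt^2·v = 8580.
Normal equations: [[110, 728]; [728, 5426]]·[m, c]ᵀ = [1114, 8580]ᵀ.
Δ = 110·5426 − 728² = 66876.
m = (1114·5426 − 728·8580)/66876 = -50419/16719; c = (110·8580 − 728·1114)/66876 = 33202/16719.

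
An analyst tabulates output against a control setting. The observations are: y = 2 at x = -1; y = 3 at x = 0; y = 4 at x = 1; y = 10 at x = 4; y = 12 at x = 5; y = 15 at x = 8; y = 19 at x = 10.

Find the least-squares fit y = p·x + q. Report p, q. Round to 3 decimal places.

p = 1.568, q = 3.238

From the data, Σx·x = 207, Σx = 27, Σ1 = 7.
Right-hand side: Σx·y = 412, Σy = 65.
AᵀA·[p, q]ᵀ = Aᵀy becomes [[207, 27]; [27, 7]]·[p, q]ᵀ = [412, 65]ᵀ.
Determinant 207·7 − 27² = 720.
p = (412·7 − 27·65)/720 = 1129/720; q = (207·65 − 27·412)/720 = 259/80.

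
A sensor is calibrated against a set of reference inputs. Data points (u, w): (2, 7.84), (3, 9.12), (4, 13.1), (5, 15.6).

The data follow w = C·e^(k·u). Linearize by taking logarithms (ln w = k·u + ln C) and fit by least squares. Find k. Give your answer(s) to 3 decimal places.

k = 0.243

Let Y = ln w. Fitting Y = k·u + ln C by least squares:
Sums: Σu = 14.0000, Σ(u)² = 54.0000, Σln w = 9.5896, Σu·ln w = 34.7767.
Normal system: [[54.0000, 14.0000]; [14.0000, 4]]·[k, ln C]ᵀ = [34.7767, 9.5896]ᵀ.
Solving (det = 20.0000): k = 0.24262, ln C = 1.54821.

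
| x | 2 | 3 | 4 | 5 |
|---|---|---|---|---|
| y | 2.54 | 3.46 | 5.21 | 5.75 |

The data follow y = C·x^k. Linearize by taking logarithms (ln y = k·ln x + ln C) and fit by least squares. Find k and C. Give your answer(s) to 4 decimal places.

k = 0.9431, C = 1.3028

Linearized form: ln y = k·ln x + ln C. From the 4 transformed points,
AᵀA = [[6.1995, 4.7875]; [4.7875, 4]], rhs = [7.1132, 5.5732]ᵀ  (here Σln x = 4.7875, Σ(ln x)² = 6.1995, Σln y = 5.5732, Σln x·ln y = 7.1132).
Δ = 6.1995·4 − (4.7875)² = 1.8779; k = (7.1132·4 − 4.7875·5.5732)/1.8779 = 0.94314, ln C = (6.1995·5.5732 − 4.7875·7.1132)/1.8779 = 0.26448, so C = exp(0.26448) = 1.30276.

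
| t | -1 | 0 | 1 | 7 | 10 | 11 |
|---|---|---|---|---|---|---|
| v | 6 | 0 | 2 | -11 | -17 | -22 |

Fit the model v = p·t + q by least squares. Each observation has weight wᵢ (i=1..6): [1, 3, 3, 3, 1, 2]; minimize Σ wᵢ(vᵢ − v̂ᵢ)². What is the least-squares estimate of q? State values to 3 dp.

From the data, Σwᵢ·t·t = 493, Σwᵢ·t = 55, Σwᵢ·1 = 13.
For AᵀWv: Σwᵢ·t·v = -885, Σwᵢ·v = -82.
Normal equations: [[493, 55]; [55, 13]]·[p, q]ᵀ = [-885, -82]ᵀ.
Eliminating q: 13·(row 1) − 55·(row 2) gives 3384·p = 13·(-885) − 55·(-82) = -6995, so p = -6995/3384.
Then q = ((-82) − 55·(-6995/3384))/13 = 8249/3384.

q = 2.438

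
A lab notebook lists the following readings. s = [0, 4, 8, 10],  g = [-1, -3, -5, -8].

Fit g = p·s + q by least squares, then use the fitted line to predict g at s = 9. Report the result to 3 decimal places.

Sums needed: Σs·s = 180, Σs = 22, Σ1 = 4.
Right-hand side: Σs·g = -132, Σg = -17.
So XᵀX·[p, q]ᵀ = Xᵀg: [[180, 22]; [22, 4]]·[p, q]ᵀ = [-132, -17]ᵀ.
Eliminating q: 4·(row 1) − 22·(row 2) gives 236·p = 4·(-132) − 22·(-17) = -154, so p = -77/118.
Then q = ((-17) − 22·(-77/118))/4 = -39/59.
At s = 9: ĝ = (-77/118)·(9) + (-39/59)·(1) = -771/118.

ĝ = -6.534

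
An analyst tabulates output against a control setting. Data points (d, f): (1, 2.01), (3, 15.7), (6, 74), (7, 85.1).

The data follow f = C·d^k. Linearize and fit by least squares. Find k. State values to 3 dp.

Let Y = ln f. Fitting Y = k·ln d + ln C by least squares:
Σln d = 4.8363, Σ(ln d)² = 8.2039, Σln f = 12.1997, Σln d·ln f = 19.3843.
Equations: 8.2039·k + 4.8363·ln C = 19.3843;  4.8363·k + 4·ln C = 12.1997.
Solving (det = 9.4260): k = 1.96649, ln C = 0.67229.

k = 1.966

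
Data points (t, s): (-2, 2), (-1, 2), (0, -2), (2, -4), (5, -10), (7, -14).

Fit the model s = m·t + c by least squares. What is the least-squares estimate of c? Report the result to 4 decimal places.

XᵀX·[m, c]ᵀ = Xᵀs reads: 83·m + 11·c = -162;  11·m + 6·c = -26.
Eliminating c: 6·(row 1) − 11·(row 2) gives 377·m = 6·(-162) − 11·(-26) = -686, so m = -686/377.
Then c = ((-26) − 11·(-686/377))/6 = -376/377.

c = -0.9973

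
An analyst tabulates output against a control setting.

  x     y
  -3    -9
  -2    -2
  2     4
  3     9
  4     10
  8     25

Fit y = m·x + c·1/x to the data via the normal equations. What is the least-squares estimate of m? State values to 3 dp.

m = 3.218

With design matrix M, MᵀM = [[106, 6]; [6, 461/576]] and Mᵀy = [306, 117/8]ᵀ.
det = 106·(461/576) − 6² = 14065/288.
m = (306·(461/576) − 6·(117/8))/(14065/288) = 45261/14065; c = (106·(117/8) − 6·306)/(14065/288) = -82296/14065.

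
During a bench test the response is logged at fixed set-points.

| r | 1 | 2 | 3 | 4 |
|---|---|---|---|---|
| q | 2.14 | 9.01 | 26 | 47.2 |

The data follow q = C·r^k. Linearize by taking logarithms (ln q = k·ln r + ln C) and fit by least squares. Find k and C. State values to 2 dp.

Let Y = ln q. Fitting Y = k·ln r + ln C by least squares:
AᵀA = [[3.6092, 3.1781]; [3.1781, 4]], rhs = [10.4465, 10.0716]ᵀ  (here Σln r = 3.1781, Σ(ln r)² = 3.6092, Σln q = 10.0716, Σln r·ln q = 10.4465).
Δ = 3.6092·4 − (3.1781)² = 4.3368; k = (10.4465·4 − 3.1781·10.0716)/4.3368 = 2.25458, ln C = (3.6092·10.0716 − 3.1781·10.4465)/4.3368 = 0.72661, so C = exp(0.72661) = 2.06807.

k = 2.25, C = 2.07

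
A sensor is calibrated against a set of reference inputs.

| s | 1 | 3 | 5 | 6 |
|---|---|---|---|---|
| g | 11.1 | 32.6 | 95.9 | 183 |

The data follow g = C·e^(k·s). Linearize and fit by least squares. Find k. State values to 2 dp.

With ln gᵢ as the transformed response and sᵢ as the regressor:
XᵀX = [[71.0000, 15.0000]; [15.0000, 4]], rhs = [66.9333, 15.6640]ᵀ  (here Σs = 15.0000, Σ(s)² = 71.0000, Σln g = 15.6640, Σs·ln g = 66.9333).
Solving (det = 59.0000): k = 0.55547, ln C = 1.83301.

k = 0.56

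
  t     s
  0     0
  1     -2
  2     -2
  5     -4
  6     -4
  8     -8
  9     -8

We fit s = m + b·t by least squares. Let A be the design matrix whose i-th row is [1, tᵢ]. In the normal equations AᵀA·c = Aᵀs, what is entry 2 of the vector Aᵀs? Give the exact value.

Entry 2 ↔ basis t, so (Aᵀs)_{2} = Σᵢ (t)·sᵢ = (0)·(0) + (1)·(-2) + (2)·(-2) + (5)·(-4) + (6)·(-4) + (8)·(-8) + (9)·(-8) = -186.

-186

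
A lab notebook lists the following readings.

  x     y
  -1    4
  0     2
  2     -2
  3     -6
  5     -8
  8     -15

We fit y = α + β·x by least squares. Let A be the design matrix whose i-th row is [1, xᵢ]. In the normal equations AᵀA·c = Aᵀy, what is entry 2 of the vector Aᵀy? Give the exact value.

Entry 2 ↔ basis x, so (Aᵀy)_{2} = Σᵢ (x)·yᵢ = (-1)·(4) + (0)·(2) + (2)·(-2) + (3)·(-6) + (5)·(-8) + (8)·(-15) = -186.

-186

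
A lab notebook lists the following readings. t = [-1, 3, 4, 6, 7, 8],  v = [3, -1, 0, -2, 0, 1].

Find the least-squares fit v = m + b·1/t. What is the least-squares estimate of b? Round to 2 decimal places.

The normal system MᵀM·[m, b]ᵀ = Mᵀv is [[6, 1/56]; [1/56, 34925/28224]]·[m, b]ᵀ = [1, -85/24]ᵀ.
Determinant 6·(34925/28224) − (1/56)² = 69847/9408.
m = (1·(34925/28224) − (1/56)·(-85/24))/(69847/9408) = 36710/209541; b = (6·(-85/24) − (1/56)·1)/(69847/9408) = -200088/69847.

b = -2.86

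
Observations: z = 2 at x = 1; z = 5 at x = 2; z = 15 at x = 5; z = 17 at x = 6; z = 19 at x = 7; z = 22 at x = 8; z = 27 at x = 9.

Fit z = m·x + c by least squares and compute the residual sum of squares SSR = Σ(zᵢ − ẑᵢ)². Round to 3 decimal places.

Setting ∂/∂m … = 0 gives: 260·m + 38·c = 741;  38·m + 7·c = 107.
Eliminating c: 7·(row 1) − 38·(row 2) gives 376·m = 7·741 − 38·107 = 1121, so m = 1121/376.
Then c = (107 − 38·(1121/376))/7 = -169/188.
Residuals: -31/376, -3/47, 373/376, 1/94, -365/376, -179/188, 401/376; SSR = 1497/376.

SSR = 3.981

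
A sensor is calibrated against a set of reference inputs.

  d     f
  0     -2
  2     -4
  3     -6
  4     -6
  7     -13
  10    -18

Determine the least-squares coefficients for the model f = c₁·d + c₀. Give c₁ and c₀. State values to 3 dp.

c₁ = -1.663, c₀ = -0.959

Forming XᵀX = [[178, 26]; [26, 6]] and Xᵀf = [-321, -49]ᵀ gives XᵀX·[c₁, c₀]ᵀ = Xᵀf.
det = 178·6 − 26² = 392.
c₁ = ((-321)·6 − 26·(-49))/392 = -163/98; c₀ = (178·(-49) − 26·(-321))/392 = -47/49.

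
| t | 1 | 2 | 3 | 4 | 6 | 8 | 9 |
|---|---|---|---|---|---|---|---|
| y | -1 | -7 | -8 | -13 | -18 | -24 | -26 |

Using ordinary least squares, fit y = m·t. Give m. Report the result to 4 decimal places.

Compute the Gram sums: Σt·t = 211.
Right-hand side: Σt·y = -625.
XᵀX·[m]ᵀ = Xᵀy becomes [[211]]·[m]ᵀ = [-625]ᵀ.
m = (-625)/211 = -2.96209.

m = -2.9621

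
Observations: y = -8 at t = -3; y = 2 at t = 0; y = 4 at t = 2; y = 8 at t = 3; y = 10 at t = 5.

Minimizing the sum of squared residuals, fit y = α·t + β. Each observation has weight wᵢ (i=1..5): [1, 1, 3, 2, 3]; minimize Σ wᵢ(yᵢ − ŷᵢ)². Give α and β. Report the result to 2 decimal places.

α = 2.15, β = 0.04

Entries of MᵀWM: Σwᵢ·t·t = 114, Σwᵢ·t = 24, Σwᵢ·1 = 10.
And Σwᵢ·t·y = 246, Σwᵢ·y = 52.
Δ = 114·10 − 24² = 564.
α = (246·10 − 24·52)/564 = 101/47; β = (114·52 − 24·246)/564 = 2/47.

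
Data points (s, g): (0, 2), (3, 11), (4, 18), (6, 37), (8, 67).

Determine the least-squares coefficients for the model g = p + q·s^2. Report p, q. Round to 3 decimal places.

The normal equations are: 5·p + 125·q = 135;  125·p + 5729·q = 6007.
(Σ1 = 5, Σs^2 = 125, Σs^2·s^2 = 5729, Σg = 135, Σs^2·g = 6007.)
det = 5·5729 − 125² = 13020.
p = (135·5729 − 125·6007)/13020 = 161/93; q = (5·6007 − 125·135)/13020 = 94/93.

p = 1.731, q = 1.011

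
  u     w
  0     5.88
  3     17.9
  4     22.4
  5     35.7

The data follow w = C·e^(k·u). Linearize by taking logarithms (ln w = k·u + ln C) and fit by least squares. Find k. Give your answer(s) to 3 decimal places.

Linearized form: ln w = k·u + ln C. From the 4 transformed points,
Sums: Σu = 12.0000, Σ(u)² = 50.0000, Σln w = 11.3406, Σu·ln w = 38.9664.
Normal system: [[50.0000, 12.0000]; [12.0000, 4]]·[k, ln C]ᵀ = [38.9664, 11.3406]ᵀ.
Solving (det = 56.0000): k = 0.35319, ln C = 1.77557.

k = 0.353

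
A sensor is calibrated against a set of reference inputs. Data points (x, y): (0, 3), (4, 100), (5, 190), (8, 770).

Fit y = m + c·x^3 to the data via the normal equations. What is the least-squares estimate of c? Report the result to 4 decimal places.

Forming MᵀM = [[4, 701]; [701, 281865]] and Mᵀy = [1063, 424390]ᵀ gives MᵀM·[m, c]ᵀ = Mᵀy.
Eliminating c: 281865·(row 1) − 701·(row 2) gives 636059·m = 281865·1063 − 701·424390 = 2125105, so m = 2125105/636059.
Then c = (424390 − 701·(2125105/636059))/281865 = 952397/636059.

c = 1.4973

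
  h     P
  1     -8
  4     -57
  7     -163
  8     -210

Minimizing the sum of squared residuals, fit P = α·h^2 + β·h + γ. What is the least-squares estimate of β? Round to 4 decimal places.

From the data, Σh^2·h^2 = 6754, Σh^2·h = 920, Σh^2 = 130, Σh·h = 130, Σh = 20, Σ1 = 4.
For XᵀP: Σh^2·P = -22347, Σh·P = -3057, ΣP = -438.
XᵀX·[α, β, γ]ᵀ = XᵀP becomes [[6754, 920, 130]; [920, 130, 20]; [130, 20, 4]]·[α, β, γ]ᵀ = [-22347, -3057, -438]ᵀ.
Row-reducing yields α = -103/33, β = -89/110, γ = -265/66.

β = -0.8091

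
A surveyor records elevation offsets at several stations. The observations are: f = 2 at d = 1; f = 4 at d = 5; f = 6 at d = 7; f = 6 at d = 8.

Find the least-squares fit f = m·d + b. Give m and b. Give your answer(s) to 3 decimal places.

Entries of MᵀM: Σd·d = 139, Σd = 21, Σ1 = 4.
For Mᵀf: Σd·f = 112, Σf = 18.
det = 139·4 − 21² = 115.
m = (112·4 − 21·18)/115 = 14/23; b = (139·18 − 21·112)/115 = 30/23.

m = 0.609, b = 1.304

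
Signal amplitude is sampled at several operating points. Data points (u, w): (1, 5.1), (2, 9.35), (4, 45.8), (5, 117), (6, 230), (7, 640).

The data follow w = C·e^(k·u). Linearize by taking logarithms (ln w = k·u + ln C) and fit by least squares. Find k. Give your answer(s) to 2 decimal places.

k = 0.81

Taking logs, ln w = k·u + ln C, so regress ln w on u.
Sums: Σu = 25.0000, Σ(u)² = 131.0000, Σln w = 24.3506, Σu·ln w = 123.0668.
Normal system: [[131.0000, 25.0000]; [25.0000, 6]]·[k, ln C]ᵀ = [123.0668, 24.3506]ᵀ.
Solving (det = 161.0000): k = 0.80519, ln C = 0.70350.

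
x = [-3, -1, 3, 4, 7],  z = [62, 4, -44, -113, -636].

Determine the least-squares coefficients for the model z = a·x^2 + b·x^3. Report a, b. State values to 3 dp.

a = 0.941, b = -1.989

With design matrix A, AᵀA = [[2820, 17830]; [17830, 123204]] and Aᵀz = [-32806, -228246]ᵀ.
Δ = 2820·123204 − 17830² = 29526380.
a = ((-32806)·123204 − 17830·(-228246))/29526380 = 6948939/7381595; b = (2820·(-228246) − 17830·(-32806))/29526380 = -2936137/1476319.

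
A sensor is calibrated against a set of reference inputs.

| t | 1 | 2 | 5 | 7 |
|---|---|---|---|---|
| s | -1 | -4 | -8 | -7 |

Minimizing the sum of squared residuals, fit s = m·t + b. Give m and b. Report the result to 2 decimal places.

m = -1.01, b = -1.21

Entries of XᵀX: Σt·t = 79, Σt = 15, Σ1 = 4.
Right-hand side: Σt·s = -98, Σs = -20.
Normal equations: [[79, 15]; [15, 4]]·[m, b]ᵀ = [-98, -20]ᵀ.
Determinant 79·4 − 15² = 91.
m = ((-98)·4 − 15·(-20))/91 = -92/91; b = (79·(-20) − 15·(-98))/91 = -110/91.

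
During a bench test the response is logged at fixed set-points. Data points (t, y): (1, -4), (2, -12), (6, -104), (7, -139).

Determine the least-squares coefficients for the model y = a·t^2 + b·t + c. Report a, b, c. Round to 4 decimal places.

a = -2.7000, b = -1.0538, c = 0.2154

Sums needed: Σt^2·t^2 = 3714, Σt^2·t = 568, Σt^2 = 90, Σt·t = 90, Σt = 16, Σ1 = 4.
For Xᵀy: Σt^2·y = -10607, Σt·y = -1625, Σy = -259.
Row-reducing yields a = -27/10, b = -137/130, c = 14/65.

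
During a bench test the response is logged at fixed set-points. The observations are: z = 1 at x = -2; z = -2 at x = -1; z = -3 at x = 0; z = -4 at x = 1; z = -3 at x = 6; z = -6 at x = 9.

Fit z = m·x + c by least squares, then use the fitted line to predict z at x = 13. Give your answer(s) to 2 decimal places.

Normal-equation sums: Σx·x = 123, Σx = 13, Σ1 = 6.
Moment sums: Σx·z = -76, Σz = -17.
Δ = 123·6 − 13² = 569.
m = ((-76)·6 − 13·(-17))/569 = -235/569; c = (123·(-17) − 13·(-76))/569 = -1103/569.
At x = 13: ẑ = (-235/569)·(13) + (-1103/569)·(1) = -4158/569.

ẑ = -7.31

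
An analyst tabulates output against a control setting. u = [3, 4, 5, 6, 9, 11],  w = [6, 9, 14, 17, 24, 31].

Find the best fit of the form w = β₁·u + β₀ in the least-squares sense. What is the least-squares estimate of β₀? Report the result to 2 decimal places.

β₀ = -2.35

The normal system XᵀX·[β₁, β₀]ᵀ = Xᵀw is [[288, 38]; [38, 6]]·[β₁, β₀]ᵀ = [783, 101]ᵀ.
Eliminating β₀: 6·(row 1) − 38·(row 2) gives 284·β₁ = 6·783 − 38·101 = 860, so β₁ = 215/71.
Then β₀ = (101 − 38·(215/71))/6 = -333/142.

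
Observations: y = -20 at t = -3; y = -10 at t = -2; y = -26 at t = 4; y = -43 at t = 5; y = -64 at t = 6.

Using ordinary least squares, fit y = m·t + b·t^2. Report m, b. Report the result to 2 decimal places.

m = 1.02, b = -1.93

With design matrix X, XᵀX = [[90, 370]; [370, 2274]] and Xᵀy = [-623, -4015]ᵀ.
Determinant 90·2274 − 370² = 67760.
m = ((-623)·2274 − 370·(-4015))/67760 = 4303/4235; b = (90·(-4015) − 370·(-623))/67760 = -3271/1694.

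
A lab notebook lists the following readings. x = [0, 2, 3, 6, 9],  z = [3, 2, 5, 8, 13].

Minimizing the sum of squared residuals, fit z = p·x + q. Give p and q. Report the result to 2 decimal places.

p = 1.20, q = 1.40

Compute the Gram sums: Σx·x = 130, Σx = 20, Σ1 = 5.
Moment sums: Σx·z = 184, Σz = 31.
Determinant 130·5 − 20² = 250.
p = (184·5 − 20·31)/250 = 6/5; q = (130·31 − 20·184)/250 = 7/5.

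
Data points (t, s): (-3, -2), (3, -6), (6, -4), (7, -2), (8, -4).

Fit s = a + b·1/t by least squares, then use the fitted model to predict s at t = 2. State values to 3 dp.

ŝ = -5.632

Compute the Gram sums: Σ1 = 5, Σ1/t = 73/168, Σ1/t·1/t = 897/3136.
And Σs = -18, Σ1/t·s = -39/14.
So XᵀX·[a, b]ᵀ = Xᵀs: [[5, 73/168]; [73/168, 897/3136]]·[a, b]ᵀ = [-18, -39/14]ᵀ.
Eliminating b: (897/3136)·(row 1) − (73/168)·(row 2) gives (8759/7056)·a = (897/3136)·(-18) − (73/168)·(-39/14) = -6175/1568, so a = -2925/922.
Then b = ((-39/14) − (73/168)·(-2925/922))/(897/3136) = -2268/461.
At t = 2: ŝ = (-2925/922)·(1) + (-2268/461)·(1/2) = -5193/922.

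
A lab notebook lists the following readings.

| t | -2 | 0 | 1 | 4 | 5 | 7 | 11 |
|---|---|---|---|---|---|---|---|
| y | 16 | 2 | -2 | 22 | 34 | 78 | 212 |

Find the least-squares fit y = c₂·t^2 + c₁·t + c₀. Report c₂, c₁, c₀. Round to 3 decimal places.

Entries of AᵀA: Σt^2·t^2 = 17940, Σt^2·t = 1856, Σt^2 = 216, Σt·t = 216, Σt = 26, Σ1 = 7.
Moment sums: Σt^2·y = 30738, Σt·y = 3102, Σy = 362.
Normal equations: [[17940, 1856, 216]; [1856, 216, 26]; [216, 26, 7]]·[c₂, c₁, c₀]ᵀ = [30738, 3102, 362]ᵀ.
Solving the 3×3 system (Gaussian elimination) gives c₂ = 424477/206698, c₁ = -703521/206698, c₀ = 102085/103349.

c₂ = 2.054, c₁ = -3.404, c₀ = 0.988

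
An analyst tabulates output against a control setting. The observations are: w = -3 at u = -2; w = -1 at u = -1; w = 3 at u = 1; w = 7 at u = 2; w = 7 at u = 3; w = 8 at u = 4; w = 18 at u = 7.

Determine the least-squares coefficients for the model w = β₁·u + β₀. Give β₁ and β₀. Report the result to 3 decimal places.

The normal system XᵀX·[β₁, β₀]ᵀ = Xᵀw is [[84, 14]; [14, 7]]·[β₁, β₀]ᵀ = [203, 39]ᵀ.
Δ = 84·7 − 14² = 392.
β₁ = (203·7 − 14·39)/392 = 125/56; β₀ = (84·39 − 14·203)/392 = 31/28.

β₁ = 2.232, β₀ = 1.107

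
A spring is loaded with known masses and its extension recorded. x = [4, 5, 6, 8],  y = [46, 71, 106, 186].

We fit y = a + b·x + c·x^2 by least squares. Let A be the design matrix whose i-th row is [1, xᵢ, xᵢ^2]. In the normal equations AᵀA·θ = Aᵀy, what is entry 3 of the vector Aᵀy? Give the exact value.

18231

Entry 3 ↔ basis x^2, so (Aᵀy)_{3} = Σᵢ (x^2)·yᵢ = (16)·(46) + (25)·(71) + (36)·(106) + (64)·(186) = 18231.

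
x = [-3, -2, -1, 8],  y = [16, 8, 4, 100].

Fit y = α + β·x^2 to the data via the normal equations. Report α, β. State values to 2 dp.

α = 2.21, β = 1.53

Compute the Gram sums: Σ1 = 4, Σx^2 = 78, Σx^2·x^2 = 4194.
For Aᵀy: Σy = 128, Σx^2·y = 6580.
Normal equations: [[4, 78]; [78, 4194]]·[α, β]ᵀ = [128, 6580]ᵀ.
det = 4·4194 − 78² = 10692.
α = (128·4194 − 78·6580)/10692 = 1966/891; β = (4·6580 − 78·128)/10692 = 4084/2673.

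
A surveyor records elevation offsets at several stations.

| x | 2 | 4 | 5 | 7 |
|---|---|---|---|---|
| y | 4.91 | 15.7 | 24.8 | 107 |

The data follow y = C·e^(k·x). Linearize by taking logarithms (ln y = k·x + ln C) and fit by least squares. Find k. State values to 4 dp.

k = 0.6102

Let Y = ln y. Fitting Y = k·x + ln C by least squares:
Σx = 18.0000, Σ(x)² = 94.0000, Σln y = 12.2286, Σx·ln y = 62.9612.
Equations: 94.0000·k + 18.0000·ln C = 62.9612;  18.0000·k + 4·ln C = 12.2286.
Solving (det = 52.0000): k = 0.61019, ln C = 0.31129.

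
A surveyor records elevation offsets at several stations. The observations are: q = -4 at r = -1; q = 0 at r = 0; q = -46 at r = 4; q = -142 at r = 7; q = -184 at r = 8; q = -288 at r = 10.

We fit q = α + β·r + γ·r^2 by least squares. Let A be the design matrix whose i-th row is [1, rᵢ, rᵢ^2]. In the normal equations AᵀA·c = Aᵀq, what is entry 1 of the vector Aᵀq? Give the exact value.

Entry 1 ↔ basis 1, so (Aᵀq)_{1} = Σᵢ qᵢ = (1)·(-4) + (1)·(0) + (1)·(-46) + (1)·(-142) + (1)·(-184) + (1)·(-288) = -664.

-664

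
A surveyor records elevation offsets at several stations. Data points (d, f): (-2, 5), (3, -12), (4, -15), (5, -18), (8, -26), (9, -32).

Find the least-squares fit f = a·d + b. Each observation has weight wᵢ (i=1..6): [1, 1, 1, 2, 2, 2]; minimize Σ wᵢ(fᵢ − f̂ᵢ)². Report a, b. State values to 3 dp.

a = -3.235, b = -1.722

With design matrix X, XᵀWX = [[369, 49]; [49, 9]] and XᵀWf = [-1278, -174]ᵀ.
Eliminating b: 9·(row 1) − 49·(row 2) gives 920·a = 9·(-1278) − 49·(-174) = -2976, so a = -372/115.
Then b = ((-174) − 49·(-372/115))/9 = -198/115.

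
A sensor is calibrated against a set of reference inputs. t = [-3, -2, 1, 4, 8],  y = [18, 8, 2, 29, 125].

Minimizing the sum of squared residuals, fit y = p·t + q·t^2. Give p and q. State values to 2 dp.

Forming AᵀA = [[94, 542]; [542, 4450]] and Aᵀy = [1048, 8660]ᵀ gives AᵀA·[p, q]ᵀ = Aᵀy.
Determinant 94·4450 − 542² = 124536.
p = (1048·4450 − 542·8660)/124536 = -1255/5189; q = (94·8660 − 542·1048)/124536 = 10251/5189.

p = -0.24, q = 1.98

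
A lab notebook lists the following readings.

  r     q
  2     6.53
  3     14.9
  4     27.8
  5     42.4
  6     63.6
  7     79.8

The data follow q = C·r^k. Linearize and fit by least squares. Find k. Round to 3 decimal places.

Taking logs, ln q = k·ln r + ln C, so regress ln q on ln r.
Over the data: Σln r = 8.5252, Σ(ln r)² = 13.1965, Σln q = 20.1821, Σln r·ln q = 30.8713.
Normal system: [[13.1965, 8.5252]; [8.5252, 6]]·[k, ln C]ᵀ = [30.8713, 20.1821]ᵀ.
Δ = 13.1965·6 − (8.5252)² = 6.5005; k = (30.8713·6 − 8.5252·20.1821)/6.5005 = 2.02635, ln C = (13.1965·20.1821 − 8.5252·30.8713)/6.5005 = 0.48452.

k = 2.026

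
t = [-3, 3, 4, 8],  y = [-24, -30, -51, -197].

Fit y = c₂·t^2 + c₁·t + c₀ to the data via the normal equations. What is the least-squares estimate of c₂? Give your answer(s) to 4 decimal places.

c₂ = -2.9552

The normal equations are: 4514·c₂ + 576·c₁ + 98·c₀ = -13910;  576·c₂ + 98·c₁ + 12·c₀ = -1798;  98·c₂ + 12·c₁ + 4·c₀ = -302.
(Σt^2·t^2 = 4514, Σt^2·t = 576, Σt^2 = 98, Σt·t = 98, Σt = 12, Σ1 = 4, Σt^2·y = -13910, Σt·y = -1798, Σy = -302.)
Inverting the 3×3 Gram matrix, [c₂, c₁, c₀]ᵀ = [-76069/25741, -24347/25741, -6714/25741]ᵀ.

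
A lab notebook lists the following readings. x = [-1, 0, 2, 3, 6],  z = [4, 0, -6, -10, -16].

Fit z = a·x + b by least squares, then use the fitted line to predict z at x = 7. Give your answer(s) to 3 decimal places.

Sums needed: Σx·x = 50, Σx = 10, Σ1 = 5.
And Σx·z = -142, Σz = -28.
Normal equations: [[50, 10]; [10, 5]]·[a, b]ᵀ = [-142, -28]ᵀ.
Δ = 50·5 − 10² = 150.
a = ((-142)·5 − 10·(-28))/150 = -43/15; b = (50·(-28) − 10·(-142))/150 = 2/15.
At x = 7: ẑ = (-43/15)·(7) + (2/15)·(1) = -299/15.

ẑ = -19.933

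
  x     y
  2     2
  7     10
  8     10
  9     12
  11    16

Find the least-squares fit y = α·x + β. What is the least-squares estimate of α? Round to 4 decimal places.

α = 1.5044

The normal system MᵀM·[α, β]ᵀ = Mᵀy is [[319, 37]; [37, 5]]·[α, β]ᵀ = [438, 50]ᵀ.
det = 319·5 − 37² = 226.
α = (438·5 − 37·50)/226 = 170/113; β = (319·50 − 37·438)/226 = -128/113.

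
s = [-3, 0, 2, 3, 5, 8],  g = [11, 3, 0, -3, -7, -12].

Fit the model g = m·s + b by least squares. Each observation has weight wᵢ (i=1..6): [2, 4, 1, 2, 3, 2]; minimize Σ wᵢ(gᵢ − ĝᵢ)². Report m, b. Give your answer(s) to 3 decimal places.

m = -2.064, b = 3.650

Setting ∂/∂m … = 0 gives: 243·m + 33·b = -381;  33·m + 14·b = -17.
det = 243·14 − 33² = 2313.
m = ((-381)·14 − 33·(-17))/2313 = -1591/771; b = (243·(-17) − 33·(-381))/2313 = 938/257.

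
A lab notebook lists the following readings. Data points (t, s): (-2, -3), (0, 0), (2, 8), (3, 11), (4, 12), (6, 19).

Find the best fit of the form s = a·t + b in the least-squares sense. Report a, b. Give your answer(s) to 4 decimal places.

a = 2.8204, b = 1.7224

Setting ∂/∂a … = 0 gives: 69·a + 13·b = 217;  13·a + 6·b = 47.
(Σt·t = 69, Σt = 13, Σ1 = 6, Σt·s = 217, Σs = 47.)
Eliminating b: 6·(row 1) − 13·(row 2) gives 245·a = 6·217 − 13·47 = 691, so a = 691/245.
Then b = (47 − 13·(691/245))/6 = 422/245.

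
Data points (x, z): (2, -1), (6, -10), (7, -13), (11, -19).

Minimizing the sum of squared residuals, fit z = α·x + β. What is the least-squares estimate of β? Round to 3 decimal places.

Normal-equation sums: Σx·x = 210, Σx = 26, Σ1 = 4.
Moment sums: Σx·z = -362, Σz = -43.
So AᵀA·[α, β]ᵀ = Aᵀz: [[210, 26]; [26, 4]]·[α, β]ᵀ = [-362, -43]ᵀ.
Eliminating β: 4·(row 1) − 26·(row 2) gives 164·α = 4·(-362) − 26·(-43) = -330, so α = -165/82.
Then β = ((-43) − 26·(-165/82))/4 = 191/82.

β = 2.329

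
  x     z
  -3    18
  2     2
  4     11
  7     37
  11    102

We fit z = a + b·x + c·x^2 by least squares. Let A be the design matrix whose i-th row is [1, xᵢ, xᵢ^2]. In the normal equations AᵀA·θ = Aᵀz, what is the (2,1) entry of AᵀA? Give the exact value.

21

Row 2 ↔ basis x, column 1 ↔ basis 1, so (AᵀA)_{2,1} = Σᵢ x = (-3)·(1) + (2)·(1) + (4)·(1) + (7)·(1) + (11)·(1) = 21.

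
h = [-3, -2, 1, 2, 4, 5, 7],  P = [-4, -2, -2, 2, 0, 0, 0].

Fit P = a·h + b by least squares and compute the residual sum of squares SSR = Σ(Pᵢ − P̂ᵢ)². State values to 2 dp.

SSR = 11.61

Compute the Gram sums: Σh·h = 108, Σh = 14, Σ1 = 7.
Right-hand side: Σh·P = 18, ΣP = -6.
Eliminating b: 7·(row 1) − 14·(row 2) gives 560·a = 7·18 − 14·(-6) = 210, so a = 3/8.
Then b = ((-6) − 14·(3/8))/7 = -45/28.
Residuals: -71/56, 5/14, -43/56, 20/7, 3/28, -15/56, -57/56; SSR = 325/28.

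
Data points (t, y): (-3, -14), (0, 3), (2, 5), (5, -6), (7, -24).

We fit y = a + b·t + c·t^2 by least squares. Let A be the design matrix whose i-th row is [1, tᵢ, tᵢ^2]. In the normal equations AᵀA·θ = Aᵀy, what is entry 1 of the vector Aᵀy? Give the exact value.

-36

Entry 1 ↔ basis 1, so (Aᵀy)_{1} = Σᵢ yᵢ = (1)·(-14) + (1)·(3) + (1)·(5) + (1)·(-6) + (1)·(-24) = -36.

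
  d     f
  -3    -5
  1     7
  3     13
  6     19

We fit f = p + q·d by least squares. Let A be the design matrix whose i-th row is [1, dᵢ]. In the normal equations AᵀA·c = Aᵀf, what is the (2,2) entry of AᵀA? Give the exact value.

Row 2 ↔ basis d, column 2 ↔ basis d, so (AᵀA)_{2,2} = Σᵢ (d)·(d) = (-3)·(-3) + (1)·(1) + (3)·(3) + (6)·(6) = 55.

55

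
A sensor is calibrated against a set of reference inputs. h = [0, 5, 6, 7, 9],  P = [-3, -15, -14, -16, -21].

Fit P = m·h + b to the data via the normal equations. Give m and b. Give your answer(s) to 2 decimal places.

The normal system XᵀX·[m, b]ᵀ = XᵀP is [[191, 27]; [27, 5]]·[m, b]ᵀ = [-460, -69]ᵀ.
det = 191·5 − 27² = 226.
m = ((-460)·5 − 27·(-69))/226 = -437/226; b = (191·(-69) − 27·(-460))/226 = -759/226.

m = -1.93, b = -3.36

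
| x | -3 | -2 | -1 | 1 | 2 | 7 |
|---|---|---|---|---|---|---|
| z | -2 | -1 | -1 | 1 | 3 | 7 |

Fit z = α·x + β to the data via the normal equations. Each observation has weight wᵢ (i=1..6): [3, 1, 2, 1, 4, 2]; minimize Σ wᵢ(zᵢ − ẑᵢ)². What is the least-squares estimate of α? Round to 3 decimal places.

α = 0.935

Compute the Gram sums: Σwᵢ·x·x = 148, Σwᵢ·x = 10, Σwᵢ·1 = 13.
Moment sums: Σwᵢ·x·z = 145, Σwᵢ·z = 18.
Normal equations: [[148, 10]; [10, 13]]·[α, β]ᵀ = [145, 18]ᵀ.
Determinant 148·13 − 10² = 1824.
α = (145·13 − 10·18)/1824 = 1705/1824; β = (148·18 − 10·145)/1824 = 607/912.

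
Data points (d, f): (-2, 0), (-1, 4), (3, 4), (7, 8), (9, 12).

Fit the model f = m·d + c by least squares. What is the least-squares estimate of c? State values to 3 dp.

c = 2.759

Sums needed: Σd·d = 144, Σd = 16, Σ1 = 5.
And Σd·f = 172, Σf = 28.
So MᵀM·[m, c]ᵀ = Mᵀf: [[144, 16]; [16, 5]]·[m, c]ᵀ = [172, 28]ᵀ.
Eliminating c: 5·(row 1) − 16·(row 2) gives 464·m = 5·172 − 16·28 = 412, so m = 103/116.
Then c = (28 − 16·(103/116))/5 = 80/29.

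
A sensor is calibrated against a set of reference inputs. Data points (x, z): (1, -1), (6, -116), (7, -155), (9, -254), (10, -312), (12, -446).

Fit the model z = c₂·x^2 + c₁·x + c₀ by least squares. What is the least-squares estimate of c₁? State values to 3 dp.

c₁ = -2.278

The normal system MᵀM·[c₂, c₁, c₀]ᵀ = Mᵀz is [[40995, 4017, 411]; [4017, 411, 45]; [411, 45, 6]]·[c₂, c₁, c₀]ᵀ = [-127770, -12540, -1284]ᵀ.
Row-reducing yields c₂ = -3287/1120, c₁ = -2551/1120, c₀ = 1153/280.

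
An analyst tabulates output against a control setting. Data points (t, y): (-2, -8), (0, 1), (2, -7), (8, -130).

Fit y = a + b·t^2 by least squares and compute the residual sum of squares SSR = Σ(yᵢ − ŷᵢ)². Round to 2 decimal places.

SSR = 0.57

Entries of MᵀM: Σ1 = 4, Σt^2 = 72, Σt^2·t^2 = 4128.
And Σy = -144, Σt^2·y = -8380.
Eliminating b: 4128·(row 1) − 72·(row 2) gives 11328·a = 4128·(-144) − 72·(-8380) = 8928, so a = 93/118.
Then b = ((-8380) − 72·(93/118))/4128 = -1447/708.
Residuals: -217/354, 25/118, 137/354, 5/354; SSR = 101/177.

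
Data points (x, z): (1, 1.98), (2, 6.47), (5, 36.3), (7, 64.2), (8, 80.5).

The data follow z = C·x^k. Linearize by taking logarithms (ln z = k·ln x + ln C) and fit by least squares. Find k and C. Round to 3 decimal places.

With ln zᵢ as the transformed response and ln xᵢ as the regressor:
Over the data: Σln x = 6.3279, Σ(ln x)² = 11.1814, Σln z = 14.6924, Σln x·ln z = 24.2990.
Normal system: [[11.1814, 6.3279]; [6.3279, 5]]·[k, ln C]ᵀ = [24.2990, 14.6924]ᵀ.
Slope k = (n·Σln x·ln z − Σln x·Σln z)/(n·Σ(ln x)² − (Σln x)²) = (5·24.2990 − 6.3279·14.6924)/15.8642 = 1.79795; ln C = (Σln z − k·Σln x)/n = 0.66301, so C = exp(0.66301) = 1.94062.

k = 1.798, C = 1.941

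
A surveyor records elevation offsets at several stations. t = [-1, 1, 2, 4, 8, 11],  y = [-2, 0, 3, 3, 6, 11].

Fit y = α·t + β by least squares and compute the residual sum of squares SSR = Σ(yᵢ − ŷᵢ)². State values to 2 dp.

Forming MᵀM = [[207, 25]; [25, 6]] and Mᵀy = [189, 21]ᵀ gives MᵀM·[α, β]ᵀ = Mᵀy.
Δ = 207·6 − 25² = 617.
α = (189·6 − 25·21)/617 = 609/617; β = (207·21 − 25·189)/617 = -378/617.
Residuals: -247/617, -231/617, 1011/617, -207/617, -792/617, 466/617; SSR = 3280/617.

SSR = 5.32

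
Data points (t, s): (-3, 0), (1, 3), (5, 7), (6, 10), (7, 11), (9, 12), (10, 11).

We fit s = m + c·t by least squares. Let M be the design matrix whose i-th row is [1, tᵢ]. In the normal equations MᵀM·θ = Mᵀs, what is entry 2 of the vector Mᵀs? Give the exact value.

393

Entry 2 ↔ basis t, so (Mᵀs)_{2} = Σᵢ (t)·sᵢ = (-3)·(0) + (1)·(3) + (5)·(7) + (6)·(10) + (7)·(11) + (9)·(12) + (10)·(11) = 393.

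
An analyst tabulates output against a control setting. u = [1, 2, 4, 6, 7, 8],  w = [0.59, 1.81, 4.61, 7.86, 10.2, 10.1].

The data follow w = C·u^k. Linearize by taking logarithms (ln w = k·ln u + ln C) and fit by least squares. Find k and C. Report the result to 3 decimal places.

k = 1.393, C = 0.636

Let Y = ln w. Fitting Y = k·ln u + ln C by least squares:
Over the data: Σln u = 7.8966, Σ(ln u)² = 13.7233, Σln w = 8.2906, Σln u·ln w = 15.5520.
Normal system: [[13.7233, 7.8966]; [7.8966, 6]]·[k, ln C]ᵀ = [15.5520, 8.2906]ᵀ.
Slope k = (n·Σln u·ln w − Σln u·Σln w)/(n·Σ(ln u)² − (Σln u)²) = (6·15.5520 − 7.8966·8.2906)/19.9843 = 1.39332; ln C = (Σln w − k·Σln u)/n = -0.45197, so C = exp(-0.45197) = 0.63637.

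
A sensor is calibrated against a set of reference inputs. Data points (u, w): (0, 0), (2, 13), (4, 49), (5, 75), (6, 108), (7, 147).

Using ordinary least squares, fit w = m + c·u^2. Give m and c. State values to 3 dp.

Sums needed: Σ1 = 6, Σu^2 = 130, Σu^2·u^2 = 4594.
Moment sums: Σw = 392, Σu^2·w = 13802.
Normal equations: [[6, 130]; [130, 4594]]·[m, c]ᵀ = [392, 13802]ᵀ.
Determinant 6·4594 − 130² = 10664.
m = (392·4594 − 130·13802)/10664 = 1647/2666; c = (6·13802 − 130·392)/10664 = 7963/2666.

m = 0.618, c = 2.987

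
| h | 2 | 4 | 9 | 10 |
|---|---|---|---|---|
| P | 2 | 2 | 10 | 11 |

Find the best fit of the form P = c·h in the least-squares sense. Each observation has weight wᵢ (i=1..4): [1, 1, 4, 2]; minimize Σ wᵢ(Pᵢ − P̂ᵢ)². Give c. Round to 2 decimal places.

c = 1.09

From the data, Σwᵢ·h·h = 544.
For MᵀWP: Σwᵢ·h·P = 592.
So MᵀWM·[c]ᵀ = MᵀWP: [[544]]·[c]ᵀ = [592]ᵀ.
c = 592/544 = 1.08824.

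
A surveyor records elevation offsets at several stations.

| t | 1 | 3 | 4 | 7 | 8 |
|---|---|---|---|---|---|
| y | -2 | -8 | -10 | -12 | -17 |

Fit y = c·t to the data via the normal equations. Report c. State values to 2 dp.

Setting ∂/∂c … = 0 gives: 139·c = -286.
Hence c = -286 / 139 ≈ -2.05755.

c = -2.06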